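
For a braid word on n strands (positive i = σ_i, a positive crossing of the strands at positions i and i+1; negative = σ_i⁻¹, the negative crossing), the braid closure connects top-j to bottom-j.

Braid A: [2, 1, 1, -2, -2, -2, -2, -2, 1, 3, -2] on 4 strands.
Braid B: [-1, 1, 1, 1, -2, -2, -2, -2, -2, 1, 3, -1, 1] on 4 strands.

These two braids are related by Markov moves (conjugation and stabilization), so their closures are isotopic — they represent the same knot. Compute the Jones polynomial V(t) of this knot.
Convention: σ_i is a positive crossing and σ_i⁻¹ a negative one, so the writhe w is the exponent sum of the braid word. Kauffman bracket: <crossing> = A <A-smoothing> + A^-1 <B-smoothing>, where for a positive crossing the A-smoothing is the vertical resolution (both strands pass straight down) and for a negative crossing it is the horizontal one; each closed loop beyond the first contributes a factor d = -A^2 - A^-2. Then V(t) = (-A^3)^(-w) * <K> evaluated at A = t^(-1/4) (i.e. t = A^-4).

-t^2 + t - 1 + 3*t^-1 - 2*t^-2 + 3*t^-3 - 2*t^-4 + t^-5 - t^-6

Derivation:
Markov-equivalent braids have isotopic closures, hence identical knot invariants. Strip the Markov moves from each word to reach a common short braid β, then compute V(t) once on β.
Braid A: s2 s1 s1 s2^-1 s2^-1 s2^-1 s2^-1 s2^-1 s1 s3 s2^-1 on 4 strands reduces by inverse Markov moves (closure unchanged at each step):
  Deconjugate: the word is γ·β·γ⁻¹ with γ = s2 (prefix) and γ⁻¹ = s2^-1 (suffix); strip both.
  Destabilize: the word has the form β·s3 where s3 occurs only as the final letter (β ∈ B_3); drop it and the last strand → 3 strands.
Reduced to β = s1 s1 s2^-1 s2^-1 s2^-1 s2^-1 s2^-1 s1 on 3 strands, 8 crossings.
Braid B: s1^-1 s1 s1 s1 s2^-1 s2^-1 s2^-1 s2^-1 s2^-1 s1 s3 s1^-1 s1 on 4 strands reduces by inverse Markov moves (closure unchanged at each step):
  Deconjugate: the word is γ·β·γ⁻¹ with γ = s1^-1 s1 (prefix) and γ⁻¹ = s1^-1 s1 (suffix); strip both.
  Destabilize: the word has the form β·s3 where s3 occurs only as the final letter (β ∈ B_3); drop it and the last strand → 3 strands.
Reduced to β = s1 s1 s2^-1 s2^-1 s2^-1 s2^-1 s2^-1 s1 on 3 strands, 8 crossings.
Both give the same β = s1 s1 s2^-1 s2^-1 s2^-1 s2^-1 s2^-1 s1 on 3 strands, so one state sum suffices:
Braid: s1 s1 s2^-1 s2^-1 s2^-1 s2^-1 s2^-1 s1 on 3 strands, 8 crossings.
Writhe w = (#positive) - (#negative) = 3 - 5 = -2.
Enumerate smoothing states for the bracket polynomial. There are 2^8 = 256 states.
Each crossing splits two ways (0=vertical, 1=horizontal). The state's weight is A^(#A-smoothings - #B-smoothings) * d^(loops - 1).
Tabulate the states by total A-exponent and number of loops L (A-exp: L × count):
  A^8: L=6 ×1
  A^6: L=5 ×8
  A^4: L=4 ×25, L=6 ×3
  A^2: L=3 ×40, L=5 ×15, L=7 ×1
  A^0: L=2 ×35, L=4 ×30, L=6 ×5
  A^-2: L=1 ×15, L=3 ×31, L=5 ×10
  A^-4: L=2 ×18, L=4 ×10
  A^-6: L=3 ×8
  A^-8: L=4 ×1
Each group contributes A^e * Σ count * d^(L-1):
Powers of d = -A^2 - A^-2: d^2 = A^4 + 2 + A^-4; d^3 = -A^6 - 3*A^2 - 3*A^-2 - A^-6; d^4 = A^8 + 4*A^4 + 6 + 4*A^-4 + A^-8; d^5 = -A^10 - 5*A^6 - 10*A^2 - 10*A^-2 - 5*A^-6 - A^-10; d^6 = A^12 + 6*A^8 + 15*A^4 + 20 + 15*A^-4 + 6*A^-8 + A^-12.
  A^8 * (d^5) = -A^18 - 5*A^14 - 10*A^10 - 10*A^6 - 5*A^2 - A^-2
  A^6 * (8*d^4) = 8*A^14 + 32*A^10 + 48*A^6 + 32*A^2 + 8*A^-2
  A^4 * (25*d^3 + 3*d^5) = -3*A^14 - 40*A^10 - 105*A^6 - 105*A^2 - 40*A^-2 - 3*A^-6
  A^2 * (40*d^2 + 15*d^4 + d^6) = A^14 + 21*A^10 + 115*A^6 + 190*A^2 + 115*A^-2 + 21*A^-6 + A^-10
  A^0 * (35*d + 30*d^3 + 5*d^5) = -5*A^10 - 55*A^6 - 175*A^2 - 175*A^-2 - 55*A^-6 - 5*A^-10
  A^-2 * (15 + 31*d^2 + 10*d^4) = 10*A^6 + 71*A^2 + 137*A^-2 + 71*A^-6 + 10*A^-10
  A^-4 * (18*d + 10*d^3) = -10*A^2 - 48*A^-2 - 48*A^-6 - 10*A^-10
  A^-6 * (8*d^2) = 8*A^-2 + 16*A^-6 + 8*A^-10
  A^-8 * (d^3) = -A^-2 - 3*A^-6 - 3*A^-10 - A^-14
Summing the groups: <K> = -A^18 + A^14 - 2*A^10 + 3*A^6 - 2*A^2 + 3*A^-2 - A^-6 + A^-10 - A^-14
Normalise by the writhe: (-A^3)^(-w) = (-A^3)^(2) = A^6, so f(A) = A^6 * <K> = -A^24 + A^20 - 2*A^16 + 3*A^12 - 2*A^8 + 3*A^4 - 1 + A^-4 - A^-8.
Substitute A = t^(-1/4), i.e. A^e → t^(-e/4): V(t) = -t^2 + t - 1 + 3*t^-1 - 2*t^-2 + 3*t^-3 - 2*t^-4 + t^-5 - t^-6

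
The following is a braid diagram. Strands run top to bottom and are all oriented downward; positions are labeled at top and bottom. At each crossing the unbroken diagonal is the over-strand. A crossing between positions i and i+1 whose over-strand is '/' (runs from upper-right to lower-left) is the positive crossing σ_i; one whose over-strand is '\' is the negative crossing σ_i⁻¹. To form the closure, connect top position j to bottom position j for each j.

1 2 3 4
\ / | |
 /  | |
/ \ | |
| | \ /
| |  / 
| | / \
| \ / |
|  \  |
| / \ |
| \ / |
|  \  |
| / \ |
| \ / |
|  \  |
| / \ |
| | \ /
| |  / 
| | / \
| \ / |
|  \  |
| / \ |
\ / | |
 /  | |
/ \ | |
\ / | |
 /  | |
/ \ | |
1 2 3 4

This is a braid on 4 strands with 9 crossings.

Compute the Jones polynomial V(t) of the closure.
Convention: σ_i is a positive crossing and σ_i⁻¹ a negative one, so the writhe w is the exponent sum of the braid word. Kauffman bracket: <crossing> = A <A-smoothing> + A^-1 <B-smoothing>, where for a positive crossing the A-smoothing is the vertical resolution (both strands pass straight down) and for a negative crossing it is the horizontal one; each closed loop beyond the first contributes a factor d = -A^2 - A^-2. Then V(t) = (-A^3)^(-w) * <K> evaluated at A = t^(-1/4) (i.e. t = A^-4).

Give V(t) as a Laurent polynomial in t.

-t^5 + 2*t^4 - 3*t^3 + 5*t^2 - 5*t + 6 - 5*t^-1 + 3*t^-2 - 2*t^-3 + t^-4

Derivation:
Reading the diagram top to bottom ('/'-over between positions i,i+1 = s_i, '\'-over = s_i^-1): braid word = s1 s3 s2^-1 s2^-1 s2^-1 s3 s2^-1 s1 s1.
Braid: s1 s3 s2^-1 s2^-1 s2^-1 s3 s2^-1 s1 s1 on 4 strands, 9 crossings.
Writhe w = (#positive) - (#negative) = 5 - 4 = 1.
Computing the Kauffman bracket via state sum. There are 2^9 = 512 states.
Smooth each crossing (0=||, 1=⌣⌢); contribution A^(Σ sign_k(1-2s_k)) * d^(L-1).
Tabulate the states by total A-exponent and number of loops L (A-exp: L × count):
  A^9: L=6 ×1
  A^7: L=5 ×9
  A^5: L=4 ×33, L=6 ×3
  A^3: L=3 ×64, L=5 ×19, L=7 ×1
  A^1: L=2 ×68, L=4 ×52, L=6 ×6
  A^-1: L=1 ×33, L=3 ×75, L=5 ×18
  A^-3: L=2 ×51, L=4 ×32, L=6 ×1
  A^-5: L=3 ×32, L=5 ×4
  A^-7: L=4 ×9
  A^-9: L=5 ×1
Each group contributes A^e * Σ count * d^(L-1):
Powers of d = -A^2 - A^-2: d^2 = A^4 + 2 + A^-4; d^3 = -A^6 - 3*A^2 - 3*A^-2 - A^-6; d^4 = A^8 + 4*A^4 + 6 + 4*A^-4 + A^-8; d^5 = -A^10 - 5*A^6 - 10*A^2 - 10*A^-2 - 5*A^-6 - A^-10; d^6 = A^12 + 6*A^8 + 15*A^4 + 20 + 15*A^-4 + 6*A^-8 + A^-12.
  A^9 * (d^5) = -A^19 - 5*A^15 - 10*A^11 - 10*A^7 - 5*A^3 - A^-1
  A^7 * (9*d^4) = 9*A^15 + 36*A^11 + 54*A^7 + 36*A^3 + 9*A^-1
  A^5 * (33*d^3 + 3*d^5) = -3*A^15 - 48*A^11 - 129*A^7 - 129*A^3 - 48*A^-1 - 3*A^-5
  A^3 * (64*d^2 + 19*d^4 + d^6) = A^15 + 25*A^11 + 155*A^7 + 262*A^3 + 155*A^-1 + 25*A^-5 + A^-9
  A^1 * (68*d + 52*d^3 + 6*d^5) = -6*A^11 - 82*A^7 - 284*A^3 - 284*A^-1 - 82*A^-5 - 6*A^-9
  A^-1 * (33 + 75*d^2 + 18*d^4) = 18*A^7 + 147*A^3 + 291*A^-1 + 147*A^-5 + 18*A^-9
  A^-3 * (51*d + 32*d^3 + d^5) = -A^7 - 37*A^3 - 157*A^-1 - 157*A^-5 - 37*A^-9 - A^-13
  A^-5 * (32*d^2 + 4*d^4) = 4*A^3 + 48*A^-1 + 88*A^-5 + 48*A^-9 + 4*A^-13
  A^-7 * (9*d^3) = -9*A^-1 - 27*A^-5 - 27*A^-9 - 9*A^-13
  A^-9 * (d^4) = A^-1 + 4*A^-5 + 6*A^-9 + 4*A^-13 + A^-17
Summing the groups: <K> = -A^19 + 2*A^15 - 3*A^11 + 5*A^7 - 6*A^3 + 5*A^-1 - 5*A^-5 + 3*A^-9 - 2*A^-13 + A^-17
Normalise by the writhe: (-A^3)^(-w) = (-A^3)^(-1) = -A^-3, so f(A) = -A^-3 * <K> = A^16 - 2*A^12 + 3*A^8 - 5*A^4 + 6 - 5*A^-4 + 5*A^-8 - 3*A^-12 + 2*A^-16 - A^-20.
Substitute A = t^(-1/4), i.e. A^e → t^(-e/4): V(t) = -t^5 + 2*t^4 - 3*t^3 + 5*t^2 - 5*t + 6 - 5*t^-1 + 3*t^-2 - 2*t^-3 + t^-4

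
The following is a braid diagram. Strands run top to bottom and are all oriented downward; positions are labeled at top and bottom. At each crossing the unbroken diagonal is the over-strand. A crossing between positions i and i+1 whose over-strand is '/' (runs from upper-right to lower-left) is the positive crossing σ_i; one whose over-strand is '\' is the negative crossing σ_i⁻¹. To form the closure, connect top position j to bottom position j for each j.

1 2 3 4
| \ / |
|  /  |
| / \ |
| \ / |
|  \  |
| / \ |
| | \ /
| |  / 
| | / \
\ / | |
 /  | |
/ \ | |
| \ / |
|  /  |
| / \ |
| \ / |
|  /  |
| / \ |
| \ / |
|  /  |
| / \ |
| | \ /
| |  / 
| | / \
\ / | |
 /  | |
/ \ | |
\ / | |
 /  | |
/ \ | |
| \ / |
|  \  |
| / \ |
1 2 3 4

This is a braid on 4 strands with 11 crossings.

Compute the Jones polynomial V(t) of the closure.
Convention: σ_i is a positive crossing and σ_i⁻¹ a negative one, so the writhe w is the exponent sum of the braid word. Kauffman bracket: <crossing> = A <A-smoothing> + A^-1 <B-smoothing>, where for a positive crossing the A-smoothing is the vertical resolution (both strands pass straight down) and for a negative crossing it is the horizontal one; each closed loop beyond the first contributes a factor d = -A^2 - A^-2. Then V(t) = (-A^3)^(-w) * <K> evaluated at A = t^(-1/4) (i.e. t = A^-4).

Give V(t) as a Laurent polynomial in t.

Reading the diagram top to bottom ('/'-over between positions i,i+1 = s_i, '\'-over = s_i^-1): braid word = s2 s2^-1 s3 s1 s2 s2 s2 s3 s1 s1 s2^-1.
The presented braid s2 s2^-1 s3 s1 s2 s2 s2 s3 s1 s1 s2^-1 on 4 strands reduces by inverse Markov moves (closure unchanged at each step):
  Deconjugate: the word is γ·β·γ⁻¹ with γ = s2 (prefix) and γ⁻¹ = s2^-1 (suffix); strip both.
Reduced to β = s2^-1 s3 s1 s2 s2 s2 s3 s1 s1 on 4 strands, 9 crossings.
Compute on β:
Braid: s2^-1 s3 s1 s2 s2 s2 s3 s1 s1 on 4 strands, 9 crossings.
Writhe w = (#positive) - (#negative) = 8 - 1 = 7.
State-sum expansion of <K>. There are 2^9 = 512 states.
Smooth each crossing (0=||, 1=⌣⌢); contribution A^(Σ sign_k(1-2s_k)) * d^(L-1).
Tabulate the states by total A-exponent and number of loops L (A-exp: L × count):
  A^9: L=3 ×1
  A^7: L=2 ×5, L=4 ×4
  A^5: L=1 ×6, L=3 ×27, L=5 ×3
  A^3: L=2 ×57, L=4 ×26, L=6 ×1
  A^1: L=1 ×39, L=3 ×77, L=5 ×10
  A^-1: L=2 ×81, L=4 ×44, L=6 ×1
  A^-3: L=3 ×73, L=5 ×11
  A^-5: L=4 ×35, L=6 ×1
  A^-7: L=5 ×9
  A^-9: L=6 ×1
Each group contributes A^e * Σ count * d^(L-1):
Powers of d = -A^2 - A^-2: d^2 = A^4 + 2 + A^-4; d^3 = -A^6 - 3*A^2 - 3*A^-2 - A^-6; d^4 = A^8 + 4*A^4 + 6 + 4*A^-4 + A^-8; d^5 = -A^10 - 5*A^6 - 10*A^2 - 10*A^-2 - 5*A^-6 - A^-10.
  A^9 * (d^2) = A^13 + 2*A^9 + A^5
  A^7 * (5*d + 4*d^3) = -4*A^13 - 17*A^9 - 17*A^5 - 4*A
  A^5 * (6 + 27*d^2 + 3*d^4) = 3*A^13 + 39*A^9 + 78*A^5 + 39*A + 3*A^-3
  A^3 * (57*d + 26*d^3 + d^5) = -A^13 - 31*A^9 - 145*A^5 - 145*A - 31*A^-3 - A^-7
  A^1 * (39 + 77*d^2 + 10*d^4) = 10*A^9 + 117*A^5 + 253*A + 117*A^-3 + 10*A^-7
  A^-1 * (81*d + 44*d^3 + d^5) = -A^9 - 49*A^5 - 223*A - 223*A^-3 - 49*A^-7 - A^-11
  A^-3 * (73*d^2 + 11*d^4) = 11*A^5 + 117*A + 212*A^-3 + 117*A^-7 + 11*A^-11
  A^-5 * (35*d^3 + d^5) = -A^5 - 40*A - 115*A^-3 - 115*A^-7 - 40*A^-11 - A^-15
  A^-7 * (9*d^4) = 9*A + 36*A^-3 + 54*A^-7 + 36*A^-11 + 9*A^-15
  A^-9 * (d^5) = -A - 5*A^-3 - 10*A^-7 - 10*A^-11 - 5*A^-15 - A^-19
Summing the groups: <K> = -A^13 + 2*A^9 - 5*A^5 + 5*A - 6*A^-3 + 6*A^-7 - 4*A^-11 + 3*A^-15 - A^-19
Normalise by the writhe: (-A^3)^(-w) = (-A^3)^(-7) = -A^-21, so f(A) = -A^-21 * <K> = A^-8 - 2*A^-12 + 5*A^-16 - 5*A^-20 + 6*A^-24 - 6*A^-28 + 4*A^-32 - 3*A^-36 + A^-40.
Substitute A = t^(-1/4), i.e. A^e → t^(-e/4): V(t) = t^10 - 3*t^9 + 4*t^8 - 6*t^7 + 6*t^6 - 5*t^5 + 5*t^4 - 2*t^3 + t^2

Answer: t^10 - 3*t^9 + 4*t^8 - 6*t^7 + 6*t^6 - 5*t^5 + 5*t^4 - 2*t^3 + t^2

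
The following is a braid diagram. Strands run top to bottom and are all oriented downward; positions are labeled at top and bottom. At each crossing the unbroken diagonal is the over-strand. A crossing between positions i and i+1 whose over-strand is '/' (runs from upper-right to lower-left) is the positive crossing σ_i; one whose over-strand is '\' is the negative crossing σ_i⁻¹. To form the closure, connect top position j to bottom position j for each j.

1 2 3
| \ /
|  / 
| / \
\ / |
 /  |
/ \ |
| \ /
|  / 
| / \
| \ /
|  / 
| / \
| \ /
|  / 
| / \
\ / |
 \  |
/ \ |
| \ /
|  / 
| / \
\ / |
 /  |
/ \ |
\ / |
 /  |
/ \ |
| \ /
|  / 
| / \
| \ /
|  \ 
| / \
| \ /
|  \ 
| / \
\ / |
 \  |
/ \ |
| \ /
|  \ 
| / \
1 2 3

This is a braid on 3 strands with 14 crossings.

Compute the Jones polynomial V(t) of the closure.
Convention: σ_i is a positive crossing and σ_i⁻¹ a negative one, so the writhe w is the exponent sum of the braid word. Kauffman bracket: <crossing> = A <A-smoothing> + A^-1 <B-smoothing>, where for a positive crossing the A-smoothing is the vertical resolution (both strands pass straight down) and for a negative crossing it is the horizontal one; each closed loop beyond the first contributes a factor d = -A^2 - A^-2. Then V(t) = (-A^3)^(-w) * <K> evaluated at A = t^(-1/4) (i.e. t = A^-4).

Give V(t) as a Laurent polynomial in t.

-t^6 + t^5 - t^4 + 2*t^3 - t^2 + t

Derivation:
Reading the diagram top to bottom ('/'-over between positions i,i+1 = s_i, '\'-over = s_i^-1): braid word = s2 s1 s2 s2 s2 s1^-1 s2 s1 s1 s2 s2^-1 s2^-1 s1^-1 s2^-1.
The presented braid s2 s1 s2 s2 s2 s1^-1 s2 s1 s1 s2 s2^-1 s2^-1 s1^-1 s2^-1 on 3 strands reduces by inverse Markov moves (closure unchanged at each step):
  Deconjugate: the word is γ·β·γ⁻¹ with γ = s2 s1 (prefix) and γ⁻¹ = s1^-1 s2^-1 (suffix); strip both.
  Deconjugate: the word is γ·β·γ⁻¹ with γ = s2 (prefix) and γ⁻¹ = s2^-1 (suffix); strip both.
  Deconjugate: the word is γ·β·γ⁻¹ with γ = s2 (prefix) and γ⁻¹ = s2^-1 (suffix); strip both.
Reduced to β = s2 s1^-1 s2 s1 s1 s2 on 3 strands, 6 crossings.
Compute on β:
Braid: s2 s1^-1 s2 s1 s1 s2 on 3 strands, 6 crossings.
Writhe w = (#positive) - (#negative) = 5 - 1 = 4.
Enumerate smoothing states for the bracket polynomial. There are 2^6 = 64 states.
Each crossing splits two ways (0=vertical, 1=horizontal). The state's weight is A^(#A-smoothings - #B-smoothings) * d^(loops - 1).
Tabulate the states by total A-exponent and number of loops L (A-exp: L × count):
  A^6: L=2 ×1
  A^4: L=1 ×3, L=3 ×3
  A^2: L=2 ×14, L=4 ×1
  A^0: L=1 ×10, L=3 ×10
  A^-2: L=2 ×13, L=4 ×2
  A^-4: L=3 ×6
  A^-6: L=4 ×1
Each group contributes A^e * Σ count * d^(L-1):
Powers of d = -A^2 - A^-2: d^2 = A^4 + 2 + A^-4; d^3 = -A^6 - 3*A^2 - 3*A^-2 - A^-6.
  A^6 * (d) = -A^8 - A^4
  A^4 * (3 + 3*d^2) = 3*A^8 + 9*A^4 + 3
  A^2 * (14*d + d^3) = -A^8 - 17*A^4 - 17 - A^-4
  A^0 * (10 + 10*d^2) = 10*A^4 + 30 + 10*A^-4
  A^-2 * (13*d + 2*d^3) = -2*A^4 - 19 - 19*A^-4 - 2*A^-8
  A^-4 * (6*d^2) = 6 + 12*A^-4 + 6*A^-8
  A^-6 * (d^3) = -1 - 3*A^-4 - 3*A^-8 - A^-12
Summing the groups: <K> = A^8 - A^4 + 2 - A^-4 + A^-8 - A^-12
Normalise by the writhe: (-A^3)^(-w) = (-A^3)^(-4) = A^-12, so f(A) = A^-12 * <K> = A^-4 - A^-8 + 2*A^-12 - A^-16 + A^-20 - A^-24.
Substitute A = t^(-1/4), i.e. A^e → t^(-e/4): V(t) = -t^6 + t^5 - t^4 + 2*t^3 - t^2 + t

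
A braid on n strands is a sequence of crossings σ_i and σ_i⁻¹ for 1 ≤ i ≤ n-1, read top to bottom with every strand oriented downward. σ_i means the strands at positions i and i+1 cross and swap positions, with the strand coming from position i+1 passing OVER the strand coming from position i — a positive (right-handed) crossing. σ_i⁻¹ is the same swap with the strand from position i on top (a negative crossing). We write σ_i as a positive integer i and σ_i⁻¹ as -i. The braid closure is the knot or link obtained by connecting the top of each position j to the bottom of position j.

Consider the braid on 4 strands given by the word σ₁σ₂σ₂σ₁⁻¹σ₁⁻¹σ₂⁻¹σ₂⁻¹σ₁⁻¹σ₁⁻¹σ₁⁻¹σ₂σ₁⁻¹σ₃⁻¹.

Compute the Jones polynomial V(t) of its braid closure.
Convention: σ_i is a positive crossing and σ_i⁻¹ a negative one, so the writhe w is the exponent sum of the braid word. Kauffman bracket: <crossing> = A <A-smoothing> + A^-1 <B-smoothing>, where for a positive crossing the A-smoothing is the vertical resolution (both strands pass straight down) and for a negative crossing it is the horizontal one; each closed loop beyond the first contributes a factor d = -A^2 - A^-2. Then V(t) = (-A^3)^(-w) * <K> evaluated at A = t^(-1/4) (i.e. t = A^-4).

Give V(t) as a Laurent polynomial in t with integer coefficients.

-1 + 3*t^-1 - 4*t^-2 + 6*t^-3 - 5*t^-4 + 5*t^-5 - 4*t^-6 + 2*t^-7 - t^-8

Derivation:
The presented braid s1 s2 s2 s1^-1 s1^-1 s2^-1 s2^-1 s1^-1 s1^-1 s1^-1 s2 s1^-1 s3^-1 on 4 strands reduces by inverse Markov moves (closure unchanged at each step):
  Destabilize: the word has the form β·s3^-1 where s3^-1 occurs only as the final letter (β ∈ B_3); drop it and the last strand → 3 strands.
  Deconjugate: the word is γ·β·γ⁻¹ with γ = s1 (prefix) and γ⁻¹ = s1^-1 (suffix); strip both.
Reduced to β = s2 s2 s1^-1 s1^-1 s2^-1 s2^-1 s1^-1 s1^-1 s1^-1 s2 on 3 strands, 10 crossings.
Compute on β:
Braid: s2 s2 s1^-1 s1^-1 s2^-1 s2^-1 s1^-1 s1^-1 s1^-1 s2 on 3 strands, 10 crossings.
Writhe w = (#positive) - (#negative) = 3 - 7 = -4.
State-sum expansion of <K>. There are 2^10 = 1024 states.
Each crossing splits two ways (0=vertical, 1=horizontal). The state's weight is A^(#A-smoothings - #B-smoothings) * d^(loops - 1).
Tabulate the states by total A-exponent and number of loops L (A-exp: L × count):
  A^10: L=6 ×1
  A^8: L=5 ×10
  A^6: L=4 ×41, L=6 ×4
  A^4: L=3 ×87, L=5 ×32, L=7 ×1
  A^2: L=2 ×97, L=4 ×100, L=6 ×13
  A^0: L=1 ×46, L=3 ×152, L=5 ×52, L=7 ×2
  A^-2: L=2 ×103, L=4 ×96, L=6 ×11
  A^-4: L=1 ×15, L=3 ×79, L=5 ×26
  A^-6: L=2 ×18, L=4 ×26, L=6 ×1
  A^-8: L=3 ×8, L=5 ×2
  A^-10: L=4 ×1
Each group contributes A^e * Σ count * d^(L-1):
Powers of d = -A^2 - A^-2: d^2 = A^4 + 2 + A^-4; d^3 = -A^6 - 3*A^2 - 3*A^-2 - A^-6; d^4 = A^8 + 4*A^4 + 6 + 4*A^-4 + A^-8; d^5 = -A^10 - 5*A^6 - 10*A^2 - 10*A^-2 - 5*A^-6 - A^-10; d^6 = A^12 + 6*A^8 + 15*A^4 + 20 + 15*A^-4 + 6*A^-8 + A^-12.
  A^10 * (d^5) = -A^20 - 5*A^16 - 10*A^12 - 10*A^8 - 5*A^4 - 1
  A^8 * (10*d^4) = 10*A^16 + 40*A^12 + 60*A^8 + 40*A^4 + 10
  A^6 * (41*d^3 + 4*d^5) = -4*A^16 - 61*A^12 - 163*A^8 - 163*A^4 - 61 - 4*A^-4
  A^4 * (87*d^2 + 32*d^4 + d^6) = A^16 + 38*A^12 + 230*A^8 + 386*A^4 + 230 + 38*A^-4 + A^-8
  A^2 * (97*d + 100*d^3 + 13*d^5) = -13*A^12 - 165*A^8 - 527*A^4 - 527 - 165*A^-4 - 13*A^-8
  A^0 * (46 + 152*d^2 + 52*d^4 + 2*d^6) = 2*A^12 + 64*A^8 + 390*A^4 + 702 + 390*A^-4 + 64*A^-8 + 2*A^-12
  A^-2 * (103*d + 96*d^3 + 11*d^5) = -11*A^8 - 151*A^4 - 501 - 501*A^-4 - 151*A^-8 - 11*A^-12
  A^-4 * (15 + 79*d^2 + 26*d^4) = 26*A^4 + 183 + 329*A^-4 + 183*A^-8 + 26*A^-12
  A^-6 * (18*d + 26*d^3 + d^5) = -A^4 - 31 - 106*A^-4 - 106*A^-8 - 31*A^-12 - A^-16
  A^-8 * (8*d^2 + 2*d^4) = 2 + 16*A^-4 + 28*A^-8 + 16*A^-12 + 2*A^-16
  A^-10 * (d^3) = -A^-4 - 3*A^-8 - 3*A^-12 - A^-16
Summing the groups: <K> = -A^20 + 2*A^16 - 4*A^12 + 5*A^8 - 5*A^4 + 6 - 4*A^-4 + 3*A^-8 - A^-12
Normalise by the writhe: (-A^3)^(-w) = (-A^3)^(4) = A^12, so f(A) = A^12 * <K> = -A^32 + 2*A^28 - 4*A^24 + 5*A^20 - 5*A^16 + 6*A^12 - 4*A^8 + 3*A^4 - 1.
Substitute A = t^(-1/4), i.e. A^e → t^(-e/4): V(t) = -1 + 3*t^-1 - 4*t^-2 + 6*t^-3 - 5*t^-4 + 5*t^-5 - 4*t^-6 + 2*t^-7 - t^-8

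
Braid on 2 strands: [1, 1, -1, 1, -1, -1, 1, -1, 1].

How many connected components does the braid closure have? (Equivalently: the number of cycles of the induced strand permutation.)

Track the strand permutation on 2 strands, starting from identity.
  step 1: s1 swaps positions 1,2 -> [2 1]
  step 2: s1 swaps positions 1,2 -> [1 2]
  step 3: s1^-1 swaps positions 1,2 -> [2 1]
  step 4: s1 swaps positions 1,2 -> [1 2]
  step 5: s1^-1 swaps positions 1,2 -> [2 1]
  step 6: s1^-1 swaps positions 1,2 -> [1 2]
  step 7: s1 swaps positions 1,2 -> [2 1]
  step 8: s1^-1 swaps positions 1,2 -> [1 2]
  step 9: s1 swaps positions 1,2 -> [2 1]
Final permutation (position -> original strand): [2 1]
Closure components = cycle count of this permutation = 1.

Answer: 1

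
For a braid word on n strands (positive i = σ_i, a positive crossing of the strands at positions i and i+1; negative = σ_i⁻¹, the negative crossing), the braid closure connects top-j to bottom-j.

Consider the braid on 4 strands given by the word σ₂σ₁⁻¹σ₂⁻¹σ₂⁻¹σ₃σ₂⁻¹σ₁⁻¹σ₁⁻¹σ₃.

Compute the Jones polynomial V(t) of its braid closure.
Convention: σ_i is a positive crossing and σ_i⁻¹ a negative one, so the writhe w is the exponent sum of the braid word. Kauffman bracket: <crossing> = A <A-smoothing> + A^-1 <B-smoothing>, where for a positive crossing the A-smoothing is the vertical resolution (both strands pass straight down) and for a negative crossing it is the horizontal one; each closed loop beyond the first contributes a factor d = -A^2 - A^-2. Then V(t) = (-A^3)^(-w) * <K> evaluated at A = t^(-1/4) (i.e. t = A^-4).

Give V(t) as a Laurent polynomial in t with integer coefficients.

t - 2 + 4*t^-1 - 5*t^-2 + 6*t^-3 - 5*t^-4 + 4*t^-5 - 3*t^-6 + t^-7

Derivation:
Braid: s2 s1^-1 s2^-1 s2^-1 s3 s2^-1 s1^-1 s1^-1 s3 on 4 strands, 9 crossings.
Writhe w = (#positive) - (#negative) = 3 - 6 = -3.
Enumerate smoothing states for the bracket polynomial. There are 2^9 = 512 states.
For each crossing: s=0 is the vertical smoothing, s=1 horizontal. Crossing k contributes A^(sign_k * (1 - 2*s_k)); loop factor d = -A^2 - A^-2.
Tabulate the states by total A-exponent and number of loops L (A-exp: L × count):
  A^9: L=6 ×1
  A^7: L=5 ×9
  A^5: L=4 ×35, L=6 ×1
  A^3: L=3 ×73, L=5 ×11
  A^1: L=2 ×82, L=4 ×43, L=6 ×1
  A^-1: L=1 ×40, L=3 ×79, L=5 ×7
  A^-3: L=2 ×63, L=4 ×21
  A^-5: L=1 ×9, L=3 ×26, L=5 ×1
  A^-7: L=2 ×6, L=4 ×3
  A^-9: L=3 ×1
Each group contributes A^e * Σ count * d^(L-1):
Powers of d = -A^2 - A^-2: d^2 = A^4 + 2 + A^-4; d^3 = -A^6 - 3*A^2 - 3*A^-2 - A^-6; d^4 = A^8 + 4*A^4 + 6 + 4*A^-4 + A^-8; d^5 = -A^10 - 5*A^6 - 10*A^2 - 10*A^-2 - 5*A^-6 - A^-10.
  A^9 * (d^5) = -A^19 - 5*A^15 - 10*A^11 - 10*A^7 - 5*A^3 - A^-1
  A^7 * (9*d^4) = 9*A^15 + 36*A^11 + 54*A^7 + 36*A^3 + 9*A^-1
  A^5 * (35*d^3 + d^5) = -A^15 - 40*A^11 - 115*A^7 - 115*A^3 - 40*A^-1 - A^-5
  A^3 * (73*d^2 + 11*d^4) = 11*A^11 + 117*A^7 + 212*A^3 + 117*A^-1 + 11*A^-5
  A^1 * (82*d + 43*d^3 + d^5) = -A^11 - 48*A^7 - 221*A^3 - 221*A^-1 - 48*A^-5 - A^-9
  A^-1 * (40 + 79*d^2 + 7*d^4) = 7*A^7 + 107*A^3 + 240*A^-1 + 107*A^-5 + 7*A^-9
  A^-3 * (63*d + 21*d^3) = -21*A^3 - 126*A^-1 - 126*A^-5 - 21*A^-9
  A^-5 * (9 + 26*d^2 + d^4) = A^3 + 30*A^-1 + 67*A^-5 + 30*A^-9 + A^-13
  A^-7 * (6*d + 3*d^3) = -3*A^-1 - 15*A^-5 - 15*A^-9 - 3*A^-13
  A^-9 * (d^2) = A^-5 + 2*A^-9 + A^-13
Summing the groups: <K> = -A^19 + 3*A^15 - 4*A^11 + 5*A^7 - 6*A^3 + 5*A^-1 - 4*A^-5 + 2*A^-9 - A^-13
Normalise by the writhe: (-A^3)^(-w) = (-A^3)^(3) = -A^9, so f(A) = -A^9 * <K> = A^28 - 3*A^24 + 4*A^20 - 5*A^16 + 6*A^12 - 5*A^8 + 4*A^4 - 2 + A^-4.
Substitute A = t^(-1/4), i.e. A^e → t^(-e/4): V(t) = t - 2 + 4*t^-1 - 5*t^-2 + 6*t^-3 - 5*t^-4 + 4*t^-5 - 3*t^-6 + t^-7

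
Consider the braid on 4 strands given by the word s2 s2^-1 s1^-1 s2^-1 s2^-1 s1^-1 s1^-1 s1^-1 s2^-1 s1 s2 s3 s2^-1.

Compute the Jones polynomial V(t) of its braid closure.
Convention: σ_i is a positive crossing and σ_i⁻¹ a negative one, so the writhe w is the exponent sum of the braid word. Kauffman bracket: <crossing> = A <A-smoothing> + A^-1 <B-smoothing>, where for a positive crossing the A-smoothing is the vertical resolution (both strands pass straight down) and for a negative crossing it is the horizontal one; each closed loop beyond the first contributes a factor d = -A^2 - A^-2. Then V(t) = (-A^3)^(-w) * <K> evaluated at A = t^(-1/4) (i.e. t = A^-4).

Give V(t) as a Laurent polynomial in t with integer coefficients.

t^-2 + 2*t^-4 - 2*t^-5 + t^-6 - 2*t^-7 + t^-8

Derivation:
The presented braid s2 s2^-1 s1^-1 s2^-1 s2^-1 s1^-1 s1^-1 s1^-1 s2^-1 s1 s2 s3 s2^-1 on 4 strands reduces by inverse Markov moves (closure unchanged at each step):
  Deconjugate: the word is γ·β·γ⁻¹ with γ = s2 (prefix) and γ⁻¹ = s2^-1 (suffix); strip both.
  Destabilize: the word has the form β·s3 where s3 occurs only as the final letter (β ∈ B_3); drop it and the last strand → 3 strands.
  Deconjugate: the word is γ·β·γ⁻¹ with γ = s2^-1 s1^-1 (prefix) and γ⁻¹ = s1 s2 (suffix); strip both.
Reduced to β = s2^-1 s2^-1 s1^-1 s1^-1 s1^-1 s2^-1 on 3 strands, 6 crossings.
Compute on β:
Braid: s2^-1 s2^-1 s1^-1 s1^-1 s1^-1 s2^-1 on 3 strands, 6 crossings.
Writhe w = (#positive) - (#negative) = 0 - 6 = -6.
Computing the Kauffman bracket via state sum. There are 2^6 = 64 states.
For each crossing: s=0 is the vertical smoothing, s=1 horizontal. Crossing k contributes A^(sign_k * (1 - 2*s_k)); loop factor d = -A^2 - A^-2.
Tabulate the states by total A-exponent and number of loops L (A-exp: L × count):
  A^6: L=5 ×1
  A^4: L=4 ×6
  A^2: L=3 ×15
  A^0: L=2 ×18, L=4 ×2
  A^-2: L=1 ×9, L=3 ×6
  A^-4: L=2 ×6
  A^-6: L=3 ×1
Each group contributes A^e * Σ count * d^(L-1):
Powers of d = -A^2 - A^-2: d^2 = A^4 + 2 + A^-4; d^3 = -A^6 - 3*A^2 - 3*A^-2 - A^-6; d^4 = A^8 + 4*A^4 + 6 + 4*A^-4 + A^-8.
  A^6 * (d^4) = A^14 + 4*A^10 + 6*A^6 + 4*A^2 + A^-2
  A^4 * (6*d^3) = -6*A^10 - 18*A^6 - 18*A^2 - 6*A^-2
  A^2 * (15*d^2) = 15*A^6 + 30*A^2 + 15*A^-2
  A^0 * (18*d + 2*d^3) = -2*A^6 - 24*A^2 - 24*A^-2 - 2*A^-6
  A^-2 * (9 + 6*d^2) = 6*A^2 + 21*A^-2 + 6*A^-6
  A^-4 * (6*d) = -6*A^-2 - 6*A^-6
  A^-6 * (d^2) = A^-2 + 2*A^-6 + A^-10
Summing the groups: <K> = A^14 - 2*A^10 + A^6 - 2*A^2 + 2*A^-2 + A^-10
Normalise by the writhe: (-A^3)^(-w) = (-A^3)^(6) = A^18, so f(A) = A^18 * <K> = A^32 - 2*A^28 + A^24 - 2*A^20 + 2*A^16 + A^8.
Substitute A = t^(-1/4), i.e. A^e → t^(-e/4): V(t) = t^-2 + 2*t^-4 - 2*t^-5 + t^-6 - 2*t^-7 + t^-8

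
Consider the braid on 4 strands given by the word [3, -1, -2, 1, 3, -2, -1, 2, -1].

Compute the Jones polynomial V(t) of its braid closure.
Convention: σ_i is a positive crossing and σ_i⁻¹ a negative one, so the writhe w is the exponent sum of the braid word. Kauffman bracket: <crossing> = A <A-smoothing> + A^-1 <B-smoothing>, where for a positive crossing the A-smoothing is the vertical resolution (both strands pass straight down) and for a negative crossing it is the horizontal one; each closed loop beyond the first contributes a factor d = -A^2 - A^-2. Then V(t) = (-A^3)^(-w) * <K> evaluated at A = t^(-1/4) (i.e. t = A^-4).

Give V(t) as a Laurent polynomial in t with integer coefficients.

Braid: s3 s1^-1 s2^-1 s1 s3 s2^-1 s1^-1 s2 s1^-1 on 4 strands, 9 crossings.
Writhe w = (#positive) - (#negative) = 4 - 5 = -1.
Computing the Kauffman bracket via state sum. There are 2^9 = 512 states.
For each crossing: s=0 is the vertical smoothing, s=1 horizontal. Crossing k contributes A^(sign_k * (1 - 2*s_k)); loop factor d = -A^2 - A^-2.
Tabulate the states by total A-exponent and number of loops L (A-exp: L × count):
  A^9: L=5 ×1
  A^7: L=4 ×9
  A^5: L=3 ×32, L=5 ×4
  A^3: L=2 ×53, L=4 ×30, L=6 ×1
  A^1: L=1 ×35, L=3 ×80, L=5 ×11
  A^-1: L=2 ×86, L=4 ×39, L=6 ×1
  A^-3: L=1 ×21, L=3 ×58, L=5 ×5
  A^-5: L=2 ×26, L=4 ×10
  A^-7: L=1 ×3, L=3 ×6
  A^-9: L=2 ×1
Each group contributes A^e * Σ count * d^(L-1):
Powers of d = -A^2 - A^-2: d^2 = A^4 + 2 + A^-4; d^3 = -A^6 - 3*A^2 - 3*A^-2 - A^-6; d^4 = A^8 + 4*A^4 + 6 + 4*A^-4 + A^-8; d^5 = -A^10 - 5*A^6 - 10*A^2 - 10*A^-2 - 5*A^-6 - A^-10.
  A^9 * (d^4) = A^17 + 4*A^13 + 6*A^9 + 4*A^5 + A
  A^7 * (9*d^3) = -9*A^13 - 27*A^9 - 27*A^5 - 9*A
  A^5 * (32*d^2 + 4*d^4) = 4*A^13 + 48*A^9 + 88*A^5 + 48*A + 4*A^-3
  A^3 * (53*d + 30*d^3 + d^5) = -A^13 - 35*A^9 - 153*A^5 - 153*A - 35*A^-3 - A^-7
  A^1 * (35 + 80*d^2 + 11*d^4) = 11*A^9 + 124*A^5 + 261*A + 124*A^-3 + 11*A^-7
  A^-1 * (86*d + 39*d^3 + d^5) = -A^9 - 44*A^5 - 213*A - 213*A^-3 - 44*A^-7 - A^-11
  A^-3 * (21 + 58*d^2 + 5*d^4) = 5*A^5 + 78*A + 167*A^-3 + 78*A^-7 + 5*A^-11
  A^-5 * (26*d + 10*d^3) = -10*A - 56*A^-3 - 56*A^-7 - 10*A^-11
  A^-7 * (3 + 6*d^2) = 6*A^-3 + 15*A^-7 + 6*A^-11
  A^-9 * (d) = -A^-7 - A^-11
Summing the groups: <K> = A^17 - 2*A^13 + 2*A^9 - 3*A^5 + 3*A - 3*A^-3 + 2*A^-7 - A^-11
Normalise by the writhe: (-A^3)^(-w) = (-A^3)^(1) = -A^3, so f(A) = -A^3 * <K> = -A^20 + 2*A^16 - 2*A^12 + 3*A^8 - 3*A^4 + 3 - 2*A^-4 + A^-8.
Substitute A = t^(-1/4), i.e. A^e → t^(-e/4): V(t) = t^2 - 2*t + 3 - 3*t^-1 + 3*t^-2 - 2*t^-3 + 2*t^-4 - t^-5

Answer: t^2 - 2*t + 3 - 3*t^-1 + 3*t^-2 - 2*t^-3 + 2*t^-4 - t^-5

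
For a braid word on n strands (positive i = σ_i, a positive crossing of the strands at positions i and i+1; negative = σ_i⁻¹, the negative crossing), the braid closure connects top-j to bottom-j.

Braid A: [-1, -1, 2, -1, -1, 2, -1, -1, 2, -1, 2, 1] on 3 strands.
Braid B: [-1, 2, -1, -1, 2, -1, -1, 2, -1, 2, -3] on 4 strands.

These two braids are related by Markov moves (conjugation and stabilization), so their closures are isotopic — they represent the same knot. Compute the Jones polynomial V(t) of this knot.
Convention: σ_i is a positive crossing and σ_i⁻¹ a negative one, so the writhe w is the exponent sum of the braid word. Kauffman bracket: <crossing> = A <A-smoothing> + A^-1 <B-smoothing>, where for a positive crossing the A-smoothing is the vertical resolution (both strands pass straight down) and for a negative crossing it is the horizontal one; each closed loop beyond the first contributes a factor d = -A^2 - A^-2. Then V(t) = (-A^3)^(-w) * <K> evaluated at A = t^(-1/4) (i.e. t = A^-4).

t^3 - 4*t^2 + 8*t - 11 + 15*t^-1 - 16*t^-2 + 15*t^-3 - 12*t^-4 + 8*t^-5 - 4*t^-6 + t^-7

Derivation:
Markov-equivalent braids have isotopic closures, hence identical knot invariants. Strip the Markov moves from each word to reach a common short braid β, then compute V(t) once on β.
Braid A: s1^-1 s1^-1 s2 s1^-1 s1^-1 s2 s1^-1 s1^-1 s2 s1^-1 s2 s1 on 3 strands reduces by inverse Markov moves (closure unchanged at each step):
  Deconjugate: the word is γ·β·γ⁻¹ with γ = s1^-1 (prefix) and γ⁻¹ = s1 (suffix); strip both.
Reduced to β = s1^-1 s2 s1^-1 s1^-1 s2 s1^-1 s1^-1 s2 s1^-1 s2 on 3 strands, 10 crossings.
Braid B: s1^-1 s2 s1^-1 s1^-1 s2 s1^-1 s1^-1 s2 s1^-1 s2 s3^-1 on 4 strands reduces by inverse Markov moves (closure unchanged at each step):
  Destabilize: the word has the form β·s3^-1 where s3^-1 occurs only as the final letter (β ∈ B_3); drop it and the last strand → 3 strands.
Reduced to β = s1^-1 s2 s1^-1 s1^-1 s2 s1^-1 s1^-1 s2 s1^-1 s2 on 3 strands, 10 crossings.
Both give the same β = s1^-1 s2 s1^-1 s1^-1 s2 s1^-1 s1^-1 s2 s1^-1 s2 on 3 strands, so one state sum suffices:
Braid: s1^-1 s2 s1^-1 s1^-1 s2 s1^-1 s1^-1 s2 s1^-1 s2 on 3 strands, 10 crossings.
Writhe w = (#positive) - (#negative) = 4 - 6 = -2.
State-sum expansion of <K>. There are 2^10 = 1024 states.
For each crossing: s=0 is the vertical smoothing, s=1 horizontal. Crossing k contributes A^(sign_k * (1 - 2*s_k)); loop factor d = -A^2 - A^-2.
Tabulate the states by total A-exponent and number of loops L (A-exp: L × count):
  A^10: L=7 ×1
  A^8: L=6 ×10
  A^6: L=5 ×45
  A^4: L=4 ×118, L=6 ×2
  A^2: L=3 ×193, L=5 ×17
  A^0: L=2 ×192, L=4 ×59, L=6 ×1
  A^-2: L=1 ×95, L=3 ×108, L=5 ×7
  A^-4: L=2 ×95, L=4 ×25
  A^-6: L=3 ×43, L=5 ×2
  A^-8: L=4 ×10
  A^-10: L=5 ×1
Each group contributes A^e * Σ count * d^(L-1):
Powers of d = -A^2 - A^-2: d^2 = A^4 + 2 + A^-4; d^3 = -A^6 - 3*A^2 - 3*A^-2 - A^-6; d^4 = A^8 + 4*A^4 + 6 + 4*A^-4 + A^-8; d^5 = -A^10 - 5*A^6 - 10*A^2 - 10*A^-2 - 5*A^-6 - A^-10; d^6 = A^12 + 6*A^8 + 15*A^4 + 20 + 15*A^-4 + 6*A^-8 + A^-12.
  A^10 * (d^6) = A^22 + 6*A^18 + 15*A^14 + 20*A^10 + 15*A^6 + 6*A^2 + A^-2
  A^8 * (10*d^5) = -10*A^18 - 50*A^14 - 100*A^10 - 100*A^6 - 50*A^2 - 10*A^-2
  A^6 * (45*d^4) = 45*A^14 + 180*A^10 + 270*A^6 + 180*A^2 + 45*A^-2
  A^4 * (118*d^3 + 2*d^5) = -2*A^14 - 128*A^10 - 374*A^6 - 374*A^2 - 128*A^-2 - 2*A^-6
  A^2 * (193*d^2 + 17*d^4) = 17*A^10 + 261*A^6 + 488*A^2 + 261*A^-2 + 17*A^-6
  A^0 * (192*d + 59*d^3 + d^5) = -A^10 - 64*A^6 - 379*A^2 - 379*A^-2 - 64*A^-6 - A^-10
  A^-2 * (95 + 108*d^2 + 7*d^4) = 7*A^6 + 136*A^2 + 353*A^-2 + 136*A^-6 + 7*A^-10
  A^-4 * (95*d + 25*d^3) = -25*A^2 - 170*A^-2 - 170*A^-6 - 25*A^-10
  A^-6 * (43*d^2 + 2*d^4) = 2*A^2 + 51*A^-2 + 98*A^-6 + 51*A^-10 + 2*A^-14
  A^-8 * (10*d^3) = -10*A^-2 - 30*A^-6 - 30*A^-10 - 10*A^-14
  A^-10 * (d^4) = A^-2 + 4*A^-6 + 6*A^-10 + 4*A^-14 + A^-18
Summing the groups: <K> = A^22 - 4*A^18 + 8*A^14 - 12*A^10 + 15*A^6 - 16*A^2 + 15*A^-2 - 11*A^-6 + 8*A^-10 - 4*A^-14 + A^-18
Normalise by the writhe: (-A^3)^(-w) = (-A^3)^(2) = A^6, so f(A) = A^6 * <K> = A^28 - 4*A^24 + 8*A^20 - 12*A^16 + 15*A^12 - 16*A^8 + 15*A^4 - 11 + 8*A^-4 - 4*A^-8 + A^-12.
Substitute A = t^(-1/4), i.e. A^e → t^(-e/4): V(t) = t^3 - 4*t^2 + 8*t - 11 + 15*t^-1 - 16*t^-2 + 15*t^-3 - 12*t^-4 + 8*t^-5 - 4*t^-6 + t^-7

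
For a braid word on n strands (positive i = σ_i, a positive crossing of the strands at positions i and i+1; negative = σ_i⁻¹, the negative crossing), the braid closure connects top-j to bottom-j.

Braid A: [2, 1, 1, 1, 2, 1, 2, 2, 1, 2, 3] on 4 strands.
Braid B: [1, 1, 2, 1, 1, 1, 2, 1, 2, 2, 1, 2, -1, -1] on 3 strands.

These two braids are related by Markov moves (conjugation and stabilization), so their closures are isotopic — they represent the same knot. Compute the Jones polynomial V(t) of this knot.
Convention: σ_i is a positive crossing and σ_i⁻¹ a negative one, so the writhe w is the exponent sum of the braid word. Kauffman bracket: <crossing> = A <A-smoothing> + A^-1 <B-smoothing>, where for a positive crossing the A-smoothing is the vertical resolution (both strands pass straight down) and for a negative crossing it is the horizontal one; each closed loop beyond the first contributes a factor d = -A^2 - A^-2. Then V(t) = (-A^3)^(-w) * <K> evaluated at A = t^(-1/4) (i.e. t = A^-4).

Markov-equivalent braids have isotopic closures, hence identical knot invariants. Strip the Markov moves from each word to reach a common short braid β, then compute V(t) once on β.
Braid A: s2 s1 s1 s1 s2 s1 s2 s2 s1 s2 s3 on 4 strands reduces by inverse Markov moves (closure unchanged at each step):
  Destabilize: the word has the form β·s3 where s3 occurs only as the final letter (β ∈ B_3); drop it and the last strand → 3 strands.
Reduced to β = s2 s1 s1 s1 s2 s1 s2 s2 s1 s2 on 3 strands, 10 crossings.
Braid B: s1 s1 s2 s1 s1 s1 s2 s1 s2 s2 s1 s2 s1^-1 s1^-1 on 3 strands reduces by inverse Markov moves (closure unchanged at each step):
  Deconjugate: the word is γ·β·γ⁻¹ with γ = s1 s1 (prefix) and γ⁻¹ = s1^-1 s1^-1 (suffix); strip both.
Reduced to β = s2 s1 s1 s1 s2 s1 s2 s2 s1 s2 on 3 strands, 10 crossings.
Both give the same β = s2 s1 s1 s1 s2 s1 s2 s2 s1 s2 on 3 strands, so one state sum suffices:
Braid: s2 s1 s1 s1 s2 s1 s2 s2 s1 s2 on 3 strands, 10 crossings.
Writhe w = (#positive) - (#negative) = 10 - 0 = 10.
State-sum expansion of <K>. There are 2^10 = 1024 states.
For each crossing: s=0 is the vertical smoothing, s=1 horizontal. Crossing k contributes A^(sign_k * (1 - 2*s_k)); loop factor d = -A^2 - A^-2.
Tabulate the states by total A-exponent and number of loops L (A-exp: L × count):
  A^10: L=3 ×1
  A^8: L=2 ×10
  A^6: L=1 ×25, L=3 ×20
  A^4: L=2 ×100, L=4 ×20
  A^2: L=1 ×36, L=3 ×164, L=5 ×10
  A^0: L=2 ×108, L=4 ×142, L=6 ×2
  A^-2: L=1 ×12, L=3 ×129, L=5 ×69
  A^-4: L=2 ×24, L=4 ×78, L=6 ×18
  A^-6: L=3 ×19, L=5 ×24, L=7 ×2
  A^-8: L=4 ×7, L=6 ×3
  A^-10: L=5 ×1
Each group contributes A^e * Σ count * d^(L-1):
Powers of d = -A^2 - A^-2: d^2 = A^4 + 2 + A^-4; d^3 = -A^6 - 3*A^2 - 3*A^-2 - A^-6; d^4 = A^8 + 4*A^4 + 6 + 4*A^-4 + A^-8; d^5 = -A^10 - 5*A^6 - 10*A^2 - 10*A^-2 - 5*A^-6 - A^-10; d^6 = A^12 + 6*A^8 + 15*A^4 + 20 + 15*A^-4 + 6*A^-8 + A^-12.
  A^10 * (d^2) = A^14 + 2*A^10 + A^6
  A^8 * (10*d) = -10*A^10 - 10*A^6
  A^6 * (25 + 20*d^2) = 20*A^10 + 65*A^6 + 20*A^2
  A^4 * (100*d + 20*d^3) = -20*A^10 - 160*A^6 - 160*A^2 - 20*A^-2
  A^2 * (36 + 164*d^2 + 10*d^4) = 10*A^10 + 204*A^6 + 424*A^2 + 204*A^-2 + 10*A^-6
  A^0 * (108*d + 142*d^3 + 2*d^5) = -2*A^10 - 152*A^6 - 554*A^2 - 554*A^-2 - 152*A^-6 - 2*A^-10
  A^-2 * (12 + 129*d^2 + 69*d^4) = 69*A^6 + 405*A^2 + 684*A^-2 + 405*A^-6 + 69*A^-10
  A^-4 * (24*d + 78*d^3 + 18*d^5) = -18*A^6 - 168*A^2 - 438*A^-2 - 438*A^-6 - 168*A^-10 - 18*A^-14
  A^-6 * (19*d^2 + 24*d^4 + 2*d^6) = 2*A^6 + 36*A^2 + 145*A^-2 + 222*A^-6 + 145*A^-10 + 36*A^-14 + 2*A^-18
  A^-8 * (7*d^3 + 3*d^5) = -3*A^2 - 22*A^-2 - 51*A^-6 - 51*A^-10 - 22*A^-14 - 3*A^-18
  A^-10 * (d^4) = A^-2 + 4*A^-6 + 6*A^-10 + 4*A^-14 + A^-18
Summing the groups: <K> = A^14 + A^6 - A^-10
Normalise by the writhe: (-A^3)^(-w) = (-A^3)^(-10) = A^-30, so f(A) = A^-30 * <K> = A^-16 + A^-24 - A^-40.
Substitute A = t^(-1/4), i.e. A^e → t^(-e/4): V(t) = -t^10 + t^6 + t^4

Answer: -t^10 + t^6 + t^4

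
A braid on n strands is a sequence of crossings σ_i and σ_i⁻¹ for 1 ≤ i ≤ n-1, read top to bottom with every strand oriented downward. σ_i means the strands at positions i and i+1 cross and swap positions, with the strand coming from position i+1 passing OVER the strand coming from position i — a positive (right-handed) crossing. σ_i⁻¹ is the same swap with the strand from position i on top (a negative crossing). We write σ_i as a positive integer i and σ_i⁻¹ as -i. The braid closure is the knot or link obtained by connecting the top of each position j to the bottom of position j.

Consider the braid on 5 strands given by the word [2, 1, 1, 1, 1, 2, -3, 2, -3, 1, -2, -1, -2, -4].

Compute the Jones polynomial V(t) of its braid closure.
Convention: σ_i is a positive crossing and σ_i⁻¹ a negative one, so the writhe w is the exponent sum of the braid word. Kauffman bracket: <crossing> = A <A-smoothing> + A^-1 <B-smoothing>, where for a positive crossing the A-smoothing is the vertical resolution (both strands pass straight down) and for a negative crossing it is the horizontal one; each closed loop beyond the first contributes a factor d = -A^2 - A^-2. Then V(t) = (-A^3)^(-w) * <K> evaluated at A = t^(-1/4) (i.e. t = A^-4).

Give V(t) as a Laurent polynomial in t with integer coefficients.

The presented braid s2 s1 s1 s1 s1 s2 s3^-1 s2 s3^-1 s1 s2^-1 s1^-1 s2^-1 s4^-1 on 5 strands reduces by inverse Markov moves (closure unchanged at each step):
  Destabilize: the word has the form β·s4^-1 where s4^-1 occurs only as the final letter (β ∈ B_4); drop it and the last strand → 4 strands.
  Deconjugate: the word is γ·β·γ⁻¹ with γ = s2 s1 (prefix) and γ⁻¹ = s1^-1 s2^-1 (suffix); strip both.
Reduced to β = s1 s1 s1 s2 s3^-1 s2 s3^-1 s1 s2^-1 on 4 strands, 9 crossings.
Compute on β:
Braid: s1 s1 s1 s2 s3^-1 s2 s3^-1 s1 s2^-1 on 4 strands, 9 crossings.
Writhe w = (#positive) - (#negative) = 6 - 3 = 3.
Computing the Kauffman bracket via state sum. There are 2^9 = 512 states.
For each crossing: s=0 is the vertical smoothing, s=1 horizontal. Crossing k contributes A^(sign_k * (1 - 2*s_k)); loop factor d = -A^2 - A^-2.
Tabulate the states by total A-exponent and number of loops L (A-exp: L × count):
  A^9: L=3 ×1
  A^7: L=2 ×7, L=4 ×2
  A^5: L=1 ×12, L=3 ×24
  A^3: L=2 ×66, L=4 ×18
  A^1: L=1 ×35, L=3 ×84, L=5 ×7
  A^-1: L=2 ×73, L=4 ×52, L=6 ×1
  A^-3: L=3 ×68, L=5 ×16
  A^-5: L=4 ×34, L=6 ×2
  A^-7: L=5 ×9
  A^-9: L=6 ×1
Each group contributes A^e * Σ count * d^(L-1):
Powers of d = -A^2 - A^-2: d^2 = A^4 + 2 + A^-4; d^3 = -A^6 - 3*A^2 - 3*A^-2 - A^-6; d^4 = A^8 + 4*A^4 + 6 + 4*A^-4 + A^-8; d^5 = -A^10 - 5*A^6 - 10*A^2 - 10*A^-2 - 5*A^-6 - A^-10.
  A^9 * (d^2) = A^13 + 2*A^9 + A^5
  A^7 * (7*d + 2*d^3) = -2*A^13 - 13*A^9 - 13*A^5 - 2*A
  A^5 * (12 + 24*d^2) = 24*A^9 + 60*A^5 + 24*A
  A^3 * (66*d + 18*d^3) = -18*A^9 - 120*A^5 - 120*A - 18*A^-3
  A^1 * (35 + 84*d^2 + 7*d^4) = 7*A^9 + 112*A^5 + 245*A + 112*A^-3 + 7*A^-7
  A^-1 * (73*d + 52*d^3 + d^5) = -A^9 - 57*A^5 - 239*A - 239*A^-3 - 57*A^-7 - A^-11
  A^-3 * (68*d^2 + 16*d^4) = 16*A^5 + 132*A + 232*A^-3 + 132*A^-7 + 16*A^-11
  A^-5 * (34*d^3 + 2*d^5) = -2*A^5 - 44*A - 122*A^-3 - 122*A^-7 - 44*A^-11 - 2*A^-15
  A^-7 * (9*d^4) = 9*A + 36*A^-3 + 54*A^-7 + 36*A^-11 + 9*A^-15
  A^-9 * (d^5) = -A - 5*A^-3 - 10*A^-7 - 10*A^-11 - 5*A^-15 - A^-19
Summing the groups: <K> = -A^13 + A^9 - 3*A^5 + 4*A - 4*A^-3 + 4*A^-7 - 3*A^-11 + 2*A^-15 - A^-19
Normalise by the writhe: (-A^3)^(-w) = (-A^3)^(-3) = -A^-9, so f(A) = -A^-9 * <K> = A^4 - 1 + 3*A^-4 - 4*A^-8 + 4*A^-12 - 4*A^-16 + 3*A^-20 - 2*A^-24 + A^-28.
Substitute A = t^(-1/4), i.e. A^e → t^(-e/4): V(t) = t^7 - 2*t^6 + 3*t^5 - 4*t^4 + 4*t^3 - 4*t^2 + 3*t - 1 + t^-1

Answer: t^7 - 2*t^6 + 3*t^5 - 4*t^4 + 4*t^3 - 4*t^2 + 3*t - 1 + t^-1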